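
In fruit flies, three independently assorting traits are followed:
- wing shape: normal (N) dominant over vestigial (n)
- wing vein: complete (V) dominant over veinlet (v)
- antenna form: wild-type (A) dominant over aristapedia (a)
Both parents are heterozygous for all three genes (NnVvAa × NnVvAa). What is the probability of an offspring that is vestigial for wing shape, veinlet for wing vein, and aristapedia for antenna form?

Trihybrid cross: NnVvAa × NnVvAa
Each trait segregates independently with a 3:1 phenotypic ratio, so each gene contributes 3/4 (dominant) or 1/4 (recessive).
Target: vestigial (wing shape), veinlet (wing vein), aristapedia (antenna form)
Probability = product of independent per-trait probabilities
= 1/4 × 1/4 × 1/4 = 1/64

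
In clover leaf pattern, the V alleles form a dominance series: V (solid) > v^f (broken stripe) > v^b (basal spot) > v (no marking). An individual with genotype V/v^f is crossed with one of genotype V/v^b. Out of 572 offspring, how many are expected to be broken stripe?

Cross: V/v^f × V/v^b
Allele dominance: V > v^f > v^b > v
Offspring genotypes: 1 V/V, 1 V/v^b, 1 V/v^f, 1 v^f/v^b
Phenotype counts: 3 solid, 1 broken stripe
broken stripe: 1 out of 4 → fraction 1/4
Expected count = 1/4 × 572 = 143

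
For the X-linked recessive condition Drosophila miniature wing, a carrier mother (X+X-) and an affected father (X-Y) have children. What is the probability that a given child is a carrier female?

Cross: X+X- × X-Y
Offspring: 1 X+X-, 1 X+Y, 1 X-X-, 1 X-Y
Probability of a carrier female: 1/4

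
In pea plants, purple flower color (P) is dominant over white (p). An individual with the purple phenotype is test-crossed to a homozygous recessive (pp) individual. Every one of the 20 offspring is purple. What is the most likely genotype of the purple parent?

Test cross: ? × pp
All offspring are purple.
If the unknown parent were heterozygous (Pp), about half of 20 offspring would be white; none are. The unknown parent is most likely homozygous dominant (PP).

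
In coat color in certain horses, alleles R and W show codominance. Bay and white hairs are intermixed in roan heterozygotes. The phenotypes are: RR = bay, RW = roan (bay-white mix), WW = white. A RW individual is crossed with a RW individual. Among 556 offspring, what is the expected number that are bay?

Punnett square for RW × RW:
Offspring genotypes: 1 RR, 2 RW, 1 WW
Phenotype counts: 1 bay, 2 roan (bay-white mix), 1 white
bay: 1 out of 4 → fraction 1/4
Expected count = 1/4 × 556 = 139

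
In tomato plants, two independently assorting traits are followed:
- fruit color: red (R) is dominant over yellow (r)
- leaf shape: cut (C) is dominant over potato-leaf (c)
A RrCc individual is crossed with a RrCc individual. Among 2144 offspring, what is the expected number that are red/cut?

Dihybrid cross RrCc × RrCc — consider each gene separately:
fruit color: Rr × Rr → 1 RR, 2 Rr, 1 rr → 3 R_ : 1 rr (out of 4)
leaf shape: Cc × Cc → 1 CC, 2 Cc, 1 cc → 3 C_ : 1 cc (out of 4)
Combine (counts out of 4 × 4 = 16): red/cut (R_C_) = 3×3 = 9; red/potato-leaf (R_cc) = 3×1 = 3; yellow/cut (rrC_) = 1×3 = 3; yellow/potato-leaf (rrcc) = 1×1 = 1
Phenotype counts (out of 16): 9 red/cut, 3 red/potato-leaf, 3 yellow/cut, 1 yellow/potato-leaf
red/cut: 9 out of 16 → fraction 9/16
Expected count = 9/16 × 2144 = 1206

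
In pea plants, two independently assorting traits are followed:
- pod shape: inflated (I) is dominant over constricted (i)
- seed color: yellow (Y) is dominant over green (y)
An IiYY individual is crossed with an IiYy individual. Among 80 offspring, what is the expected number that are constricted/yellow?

Dihybrid cross IiYY × IiYy — consider each gene separately:
pod shape: Ii × Ii → 1 II, 2 Ii, 1 ii → 3 I_ : 1 ii (out of 4)
seed color: YY × Yy → 2 YY, 2 Yy → 4 Y_ (out of 4)
Combine (counts out of 4 × 4 = 16): inflated/yellow (I_Y_) = 3×4 = 12; constricted/yellow (iiY_) = 1×4 = 4
Phenotype counts (out of 16): 12 inflated/yellow, 4 constricted/yellow
constricted/yellow: 4 out of 16 → fraction 1/4
Expected count = 1/4 × 80 = 20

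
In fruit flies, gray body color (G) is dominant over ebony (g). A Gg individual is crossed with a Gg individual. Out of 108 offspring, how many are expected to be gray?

Punnett square for Gg × Gg:
Offspring genotypes: 1 GG, 2 Gg, 1 gg
gray: 3, ebony: 1
gray: 3 out of 4 → fraction 3/4
Expected count = 3/4 × 108 = 81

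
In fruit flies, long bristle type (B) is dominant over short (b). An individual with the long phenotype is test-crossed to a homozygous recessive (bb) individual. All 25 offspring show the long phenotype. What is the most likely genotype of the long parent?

Test cross: ? × bb
All offspring are long.
If the unknown parent were heterozygous (Bb), about half of 25 offspring would be short; none are. The unknown parent is most likely homozygous dominant (BB).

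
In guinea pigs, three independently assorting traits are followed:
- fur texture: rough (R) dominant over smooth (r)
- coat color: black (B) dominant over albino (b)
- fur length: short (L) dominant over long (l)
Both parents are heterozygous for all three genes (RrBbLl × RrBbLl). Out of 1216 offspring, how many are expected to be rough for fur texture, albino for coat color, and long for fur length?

Trihybrid cross: RrBbLl × RrBbLl
Each trait segregates independently with a 3:1 phenotypic ratio, so each gene contributes 3/4 (dominant) or 1/4 (recessive).
Target: rough (fur texture), albino (coat color), long (fur length)
Probability = product of independent per-trait probabilities
= 3/4 × 1/4 × 1/4 = 3/64
Expected count = 3/64 × 1216 = 57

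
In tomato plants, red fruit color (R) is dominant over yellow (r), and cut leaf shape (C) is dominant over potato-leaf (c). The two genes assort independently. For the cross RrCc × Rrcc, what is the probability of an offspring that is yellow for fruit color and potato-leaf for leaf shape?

Dihybrid cross RrCc × Rrcc — consider each gene separately:
fruit color: Rr × Rr → 1 RR, 2 Rr, 1 rr → 3 R_ : 1 rr (out of 4)
leaf shape: Cc × cc → 2 Cc, 2 cc → 2 C_ : 2 cc (out of 4)
Looking for: yellow (rr) and potato-leaf (cc)
P(yellow) = 1/4, P(potato-leaf) = 2/4
P(both) = 1/4 × 2/4 = 2/16 = 1/8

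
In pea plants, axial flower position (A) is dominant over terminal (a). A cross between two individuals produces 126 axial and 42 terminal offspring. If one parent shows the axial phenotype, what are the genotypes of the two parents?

Observed offspring: 126 axial, 42 terminal
The observed ratio simplifies to 3:1. Terminal (aa) offspring appear, so each parent must contribute one a allele. The parent stated to show axial carries A, so it is Aa. The other parent is then either Aa or aa: Aa × aa would give a 1:1 split, whereas Aa × Aa gives 3:1 — matching the data. So both parents are heterozygous (Aa × Aa).
Parent genotypes: Aa × Aa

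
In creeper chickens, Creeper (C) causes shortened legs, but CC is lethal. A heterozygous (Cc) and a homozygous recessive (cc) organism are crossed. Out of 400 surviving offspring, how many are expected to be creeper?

Cross: Cc × cc
Punnett square offspring (before lethality): 2 Cc, 2 cc
No CC offspring are produced in this cross.
creeper: 2 out of 4 → fraction 1/2
Expected count = 1/2 × 400 = 200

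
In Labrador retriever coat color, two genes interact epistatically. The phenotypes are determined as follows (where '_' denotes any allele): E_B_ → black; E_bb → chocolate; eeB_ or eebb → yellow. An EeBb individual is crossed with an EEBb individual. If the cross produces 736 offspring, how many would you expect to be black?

Cross: EeBb × EEBb — consider each gene separately:
E gene: Ee × EE → 2 EE, 2 Ee → 4 E_ (out of 4)
B gene: Bb × Bb → 1 BB, 2 Bb, 1 bb → 3 B_ : 1 bb (out of 4)
Genotype classes (out of 4 × 4 = 16): E_B_ = 4×3 = 12; E_bb = 4×1 = 4
Apply the phenotype rules: E_B_ (12) → black; E_bb (4) → chocolate
Phenotype counts (out of 16): 12 black, 4 chocolate
black: 12 out of 16 → fraction 3/4
Expected count = 3/4 × 736 = 552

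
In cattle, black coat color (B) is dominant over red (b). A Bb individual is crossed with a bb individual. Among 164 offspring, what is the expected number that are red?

Punnett square for Bb × bb:
Offspring genotypes: 2 Bb, 2 bb
black: 2, red: 2
red: 2 out of 4 → fraction 1/2
Expected count = 1/2 × 164 = 82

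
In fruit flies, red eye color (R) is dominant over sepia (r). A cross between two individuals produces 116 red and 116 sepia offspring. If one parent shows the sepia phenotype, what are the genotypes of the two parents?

Observed offspring: 116 red, 116 sepia
The observed ratio simplifies to 1:1. One parent shows sepia, so its genotype must be rr. A 1:1 offspring split requires the other parent to be heterozygous (Rr).
Parent genotypes: rr × Rr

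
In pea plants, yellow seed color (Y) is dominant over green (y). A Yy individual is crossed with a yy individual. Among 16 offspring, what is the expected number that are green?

Punnett square for Yy × yy:
Offspring genotypes: 2 Yy, 2 yy
yellow: 2, green: 2
green: 2 out of 4 → fraction 1/2
Expected count = 1/2 × 16 = 8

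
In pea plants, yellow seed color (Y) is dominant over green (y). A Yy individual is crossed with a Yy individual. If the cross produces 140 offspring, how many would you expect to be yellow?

Punnett square for Yy × Yy:
Offspring genotypes: 1 YY, 2 Yy, 1 yy
yellow: 3, green: 1
yellow: 3 out of 4 → fraction 3/4
Expected count = 3/4 × 140 = 105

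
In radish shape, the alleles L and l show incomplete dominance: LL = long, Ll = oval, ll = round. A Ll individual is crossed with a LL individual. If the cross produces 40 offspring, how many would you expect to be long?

Punnett square for Ll × LL:
Offspring genotypes: 2 LL, 2 Ll
Phenotype counts: 2 long, 2 oval
long: 2 out of 4 → fraction 1/2
Expected count = 1/2 × 40 = 20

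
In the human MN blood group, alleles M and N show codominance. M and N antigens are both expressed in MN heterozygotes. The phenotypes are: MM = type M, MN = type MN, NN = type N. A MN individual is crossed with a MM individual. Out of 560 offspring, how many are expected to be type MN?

Punnett square for MN × MM:
Offspring genotypes: 2 MM, 2 MN
Phenotype counts: 2 type M, 2 type MN
type MN: 2 out of 4 → fraction 1/2
Expected count = 1/2 × 560 = 280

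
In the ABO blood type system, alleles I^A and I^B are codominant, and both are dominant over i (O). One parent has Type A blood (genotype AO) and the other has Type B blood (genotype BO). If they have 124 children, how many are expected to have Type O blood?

Cross: AO × BO
Possible offspring genotypes: 1 AB, 1 AO, 1 BO, 1 OO
Blood type counts: 1 Type AB, 1 Type A, 1 Type B, 1 Type O
Probability of Type O: 1/4
Expected count = 1/4 × 124 = 31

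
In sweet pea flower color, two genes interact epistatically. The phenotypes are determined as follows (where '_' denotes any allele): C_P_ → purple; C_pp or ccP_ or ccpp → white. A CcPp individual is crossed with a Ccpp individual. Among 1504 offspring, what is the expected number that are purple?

Cross: CcPp × Ccpp — consider each gene separately:
C gene: Cc × Cc → 1 CC, 2 Cc, 1 cc → 3 C_ : 1 cc (out of 4)
P gene: Pp × pp → 2 Pp, 2 pp → 2 P_ : 2 pp (out of 4)
Genotype classes (out of 4 × 4 = 16): C_P_ = 3×2 = 6; C_pp = 3×2 = 6; ccP_ = 1×2 = 2; ccpp = 1×2 = 2
Apply the phenotype rules: C_P_ (6) → purple; C_pp (6) + ccP_ (2) + ccpp (2) → white
Phenotype counts (out of 16): 6 purple, 10 white
purple: 6 out of 16 → fraction 3/8
Expected count = 3/8 × 1504 = 564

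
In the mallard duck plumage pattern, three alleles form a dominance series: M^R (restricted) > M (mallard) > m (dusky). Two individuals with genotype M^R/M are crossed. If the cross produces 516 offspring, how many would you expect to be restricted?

Cross: M^R/M × M^R/M
Allele dominance: M^R > M > m
Offspring genotypes: 1 M^R/M^R, 2 M^R/M, 1 M/M
Phenotype counts: 3 restricted, 1 mallard
restricted: 3 out of 4 → fraction 3/4
Expected count = 3/4 × 516 = 387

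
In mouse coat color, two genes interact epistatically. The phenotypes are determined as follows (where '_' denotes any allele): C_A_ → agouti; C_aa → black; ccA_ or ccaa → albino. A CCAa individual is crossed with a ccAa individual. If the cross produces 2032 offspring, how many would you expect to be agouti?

Cross: CCAa × ccAa — consider each gene separately:
C gene: CC × cc → 4 Cc → 4 C_ (out of 4)
A gene: Aa × Aa → 1 AA, 2 Aa, 1 aa → 3 A_ : 1 aa (out of 4)
Genotype classes (out of 4 × 4 = 16): C_A_ = 4×3 = 12; C_aa = 4×1 = 4
Apply the phenotype rules: C_A_ (12) → agouti; C_aa (4) → black
Phenotype counts (out of 16): 12 agouti, 4 black
agouti: 12 out of 16 → fraction 3/4
Expected count = 3/4 × 2032 = 1524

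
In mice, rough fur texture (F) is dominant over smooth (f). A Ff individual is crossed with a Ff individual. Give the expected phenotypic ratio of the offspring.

Punnett square for Ff × Ff:
Offspring genotypes: 1 FF, 2 Ff, 1 ff
rough: 3, smooth: 1
Ratio: 3:1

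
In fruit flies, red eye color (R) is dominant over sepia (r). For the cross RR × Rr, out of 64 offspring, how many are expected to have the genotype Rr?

Punnett square for RR × Rr:
Offspring genotypes: 2 RR, 2 Rr
Total offspring: 4
Count with target: 2
Probability: 2/4 = 1/2
Expected count = 1/2 × 64 = 32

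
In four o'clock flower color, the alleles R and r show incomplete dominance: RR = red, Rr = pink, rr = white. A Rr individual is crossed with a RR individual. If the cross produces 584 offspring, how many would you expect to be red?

Punnett square for Rr × RR:
Offspring genotypes: 2 RR, 2 Rr
Phenotype counts: 2 red, 2 pink
red: 2 out of 4 → fraction 1/2
Expected count = 1/2 × 584 = 292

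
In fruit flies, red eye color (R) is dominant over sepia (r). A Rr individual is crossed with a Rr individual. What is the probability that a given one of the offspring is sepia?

Punnett square for Rr × Rr:
Offspring genotypes: 1 RR, 2 Rr, 1 rr
red: 3, sepia: 1
sepia: 1 out of 4
Probability: 1/4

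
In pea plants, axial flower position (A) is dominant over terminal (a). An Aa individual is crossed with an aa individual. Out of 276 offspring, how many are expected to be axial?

Punnett square for Aa × aa:
Offspring genotypes: 2 Aa, 2 aa
axial: 2, terminal: 2
axial: 2 out of 4 → fraction 1/2
Expected count = 1/2 × 276 = 138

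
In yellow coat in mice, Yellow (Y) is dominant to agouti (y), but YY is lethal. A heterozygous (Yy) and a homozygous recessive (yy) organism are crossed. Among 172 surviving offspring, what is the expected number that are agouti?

Cross: Yy × yy
Punnett square offspring (before lethality): 2 Yy, 2 yy
No YY offspring are produced in this cross.
agouti: 2 out of 4 → fraction 1/2
Expected count = 1/2 × 172 = 86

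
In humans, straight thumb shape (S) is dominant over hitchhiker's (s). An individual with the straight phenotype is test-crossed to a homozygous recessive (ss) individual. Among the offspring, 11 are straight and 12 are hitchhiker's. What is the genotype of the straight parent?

Test cross: ? × ss
Offspring: 11 straight, 12 hitchhiker's — approximately 1:1.
A 1:1 ratio in a test cross indicates the unknown parent is heterozygous (Ss).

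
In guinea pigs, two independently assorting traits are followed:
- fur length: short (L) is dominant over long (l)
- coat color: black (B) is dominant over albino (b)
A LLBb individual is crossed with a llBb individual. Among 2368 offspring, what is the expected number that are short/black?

Dihybrid cross LLBb × llBb — consider each gene separately:
fur length: LL × ll → 4 Ll → 4 L_ (out of 4)
coat color: Bb × Bb → 1 BB, 2 Bb, 1 bb → 3 B_ : 1 bb (out of 4)
Combine (counts out of 4 × 4 = 16): short/black (L_B_) = 4×3 = 12; short/albino (L_bb) = 4×1 = 4
Phenotype counts (out of 16): 12 short/black, 4 short/albino
short/black: 12 out of 16 → fraction 3/4
Expected count = 3/4 × 2368 = 1776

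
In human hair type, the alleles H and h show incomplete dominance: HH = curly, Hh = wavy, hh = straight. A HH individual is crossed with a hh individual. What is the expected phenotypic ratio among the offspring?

Punnett square for HH × hh:
Offspring genotypes: 4 Hh
Phenotype counts: 4 wavy
Ratio: all wavy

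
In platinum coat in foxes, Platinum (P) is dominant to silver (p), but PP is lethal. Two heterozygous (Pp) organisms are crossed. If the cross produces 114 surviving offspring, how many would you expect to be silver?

Cross: Pp × Pp
Punnett square offspring (before lethality): 1 PP, 2 Pp, 1 pp
The PP genotype is lethal (embryos die); surviving offspring: 2 Pp, 1 pp
silver: 1 out of 3 → fraction 1/3
Expected count = 1/3 × 114 = 38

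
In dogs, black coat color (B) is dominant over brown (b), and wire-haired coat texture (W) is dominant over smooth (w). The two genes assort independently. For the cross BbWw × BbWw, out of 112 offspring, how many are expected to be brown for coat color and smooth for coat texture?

Dihybrid cross BbWw × BbWw — consider each gene separately:
coat color: Bb × Bb → 1 BB, 2 Bb, 1 bb → 3 B_ : 1 bb (out of 4)
coat texture: Ww × Ww → 1 WW, 2 Ww, 1 ww → 3 W_ : 1 ww (out of 4)
Looking for: brown (bb) and smooth (ww)
P(brown) = 1/4, P(smooth) = 1/4
P(both) = 1/4 × 1/4 = 1/16
Expected count = 1/16 × 112 = 7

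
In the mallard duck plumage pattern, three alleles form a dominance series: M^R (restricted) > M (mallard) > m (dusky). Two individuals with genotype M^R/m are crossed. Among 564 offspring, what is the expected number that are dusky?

Cross: M^R/m × M^R/m
Allele dominance: M^R > M > m
Offspring genotypes: 1 M^R/M^R, 2 M^R/m, 1 m/m
Phenotype counts: 3 restricted, 1 dusky
dusky: 1 out of 4 → fraction 1/4
Expected count = 1/4 × 564 = 141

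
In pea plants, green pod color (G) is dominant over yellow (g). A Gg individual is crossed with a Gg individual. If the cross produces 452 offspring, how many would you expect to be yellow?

Punnett square for Gg × Gg:
Offspring genotypes: 1 GG, 2 Gg, 1 gg
green: 3, yellow: 1
yellow: 1 out of 4 → fraction 1/4
Expected count = 1/4 × 452 = 113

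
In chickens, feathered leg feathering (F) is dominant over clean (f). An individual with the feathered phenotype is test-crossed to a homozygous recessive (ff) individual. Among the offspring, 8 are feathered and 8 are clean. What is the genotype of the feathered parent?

Test cross: ? × ff
Offspring: 8 feathered, 8 clean — approximately 1:1.
A 1:1 ratio in a test cross indicates the unknown parent is heterozygous (Ff).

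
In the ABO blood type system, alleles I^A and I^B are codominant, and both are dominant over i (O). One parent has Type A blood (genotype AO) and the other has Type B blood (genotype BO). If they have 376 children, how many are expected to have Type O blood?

Cross: AO × BO
Possible offspring genotypes: 1 AB, 1 AO, 1 BO, 1 OO
Blood type counts: 1 Type AB, 1 Type A, 1 Type B, 1 Type O
Probability of Type O: 1/4
Expected count = 1/4 × 376 = 94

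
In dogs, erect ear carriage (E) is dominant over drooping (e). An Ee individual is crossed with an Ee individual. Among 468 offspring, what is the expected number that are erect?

Punnett square for Ee × Ee:
Offspring genotypes: 1 EE, 2 Ee, 1 ee
erect: 3, drooping: 1
erect: 3 out of 4 → fraction 3/4
Expected count = 3/4 × 468 = 351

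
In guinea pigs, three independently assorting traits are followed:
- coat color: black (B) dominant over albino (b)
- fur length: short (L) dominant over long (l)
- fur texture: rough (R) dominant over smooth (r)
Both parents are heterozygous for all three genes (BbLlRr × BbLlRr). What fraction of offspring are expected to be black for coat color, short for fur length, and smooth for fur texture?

Trihybrid cross: BbLlRr × BbLlRr
Each trait segregates independently with a 3:1 phenotypic ratio, so each gene contributes 3/4 (dominant) or 1/4 (recessive).
Target: black (coat color), short (fur length), smooth (fur texture)
Probability = product of independent per-trait probabilities
= 3/4 × 3/4 × 1/4 = 9/64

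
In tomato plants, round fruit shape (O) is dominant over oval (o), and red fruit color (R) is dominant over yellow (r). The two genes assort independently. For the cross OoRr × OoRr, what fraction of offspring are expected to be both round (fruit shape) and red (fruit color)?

Dihybrid cross OoRr × OoRr — consider each gene separately:
fruit shape: Oo × Oo → 1 OO, 2 Oo, 1 oo → 3 O_ : 1 oo (out of 4)
fruit color: Rr × Rr → 1 RR, 2 Rr, 1 rr → 3 R_ : 1 rr (out of 4)
Looking for: round (O_) and red (R_)
P(round) = 3/4, P(red) = 3/4
P(both) = 3/4 × 3/4 = 9/16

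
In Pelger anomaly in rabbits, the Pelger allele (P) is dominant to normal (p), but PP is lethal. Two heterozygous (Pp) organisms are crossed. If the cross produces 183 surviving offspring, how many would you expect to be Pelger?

Cross: Pp × Pp
Punnett square offspring (before lethality): 1 PP, 2 Pp, 1 pp
The PP genotype is lethal (embryos die); surviving offspring: 2 Pp, 1 pp
Pelger: 2 out of 3 → fraction 2/3
Expected count = 2/3 × 183 = 122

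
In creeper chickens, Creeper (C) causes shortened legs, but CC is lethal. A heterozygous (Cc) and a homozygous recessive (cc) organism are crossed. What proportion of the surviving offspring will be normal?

Cross: Cc × cc
Punnett square offspring (before lethality): 2 Cc, 2 cc
No CC offspring are produced in this cross.
normal: 2 out of 4
Probability: 2/4 = 1/2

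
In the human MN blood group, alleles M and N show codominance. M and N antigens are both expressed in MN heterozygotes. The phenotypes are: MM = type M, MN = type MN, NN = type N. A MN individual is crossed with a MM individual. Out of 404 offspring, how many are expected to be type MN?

Punnett square for MN × MM:
Offspring genotypes: 2 MM, 2 MN
Phenotype counts: 2 type M, 2 type MN
type MN: 2 out of 4 → fraction 1/2
Expected count = 1/2 × 404 = 202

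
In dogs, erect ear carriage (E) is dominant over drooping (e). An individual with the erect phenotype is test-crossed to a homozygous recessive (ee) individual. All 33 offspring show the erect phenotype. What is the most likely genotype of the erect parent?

Test cross: ? × ee
All offspring are erect.
If the unknown parent were heterozygous (Ee), about half of 33 offspring would be drooping; none are. The unknown parent is most likely homozygous dominant (EE).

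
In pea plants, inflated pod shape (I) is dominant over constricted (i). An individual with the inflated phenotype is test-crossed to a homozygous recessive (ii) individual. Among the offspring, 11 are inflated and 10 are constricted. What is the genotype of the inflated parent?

Test cross: ? × ii
Offspring: 11 inflated, 10 constricted — approximately 1:1.
A 1:1 ratio in a test cross indicates the unknown parent is heterozygous (Ii).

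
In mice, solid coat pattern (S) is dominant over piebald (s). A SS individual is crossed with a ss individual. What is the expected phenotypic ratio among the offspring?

Punnett square for SS × ss:
Offspring genotypes: 4 Ss
solid: 4, piebald: 0
Ratio: all solid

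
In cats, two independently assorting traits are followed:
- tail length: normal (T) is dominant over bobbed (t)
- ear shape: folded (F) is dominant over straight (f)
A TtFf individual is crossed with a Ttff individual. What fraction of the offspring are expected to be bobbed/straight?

Dihybrid cross TtFf × Ttff — consider each gene separately:
tail length: Tt × Tt → 1 TT, 2 Tt, 1 tt → 3 T_ : 1 tt (out of 4)
ear shape: Ff × ff → 2 Ff, 2 ff → 2 F_ : 2 ff (out of 4)
Combine (counts out of 4 × 4 = 16): normal/folded (T_F_) = 3×2 = 6; normal/straight (T_ff) = 3×2 = 6; bobbed/folded (ttF_) = 1×2 = 2; bobbed/straight (ttff) = 1×2 = 2
Phenotype counts (out of 16): 6 normal/folded, 6 normal/straight, 2 bobbed/folded, 2 bobbed/straight
bobbed/straight: 2 out of 16
Probability: 2/16 = 1/8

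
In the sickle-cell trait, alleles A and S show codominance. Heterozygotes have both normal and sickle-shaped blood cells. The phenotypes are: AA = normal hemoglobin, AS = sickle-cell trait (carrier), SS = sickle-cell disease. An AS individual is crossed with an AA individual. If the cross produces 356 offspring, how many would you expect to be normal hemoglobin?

Punnett square for AS × AA:
Offspring genotypes: 2 AA, 2 AS
Phenotype counts: 2 normal hemoglobin, 2 sickle-cell trait (carrier)
normal hemoglobin: 2 out of 4 → fraction 1/2
Expected count = 1/2 × 356 = 178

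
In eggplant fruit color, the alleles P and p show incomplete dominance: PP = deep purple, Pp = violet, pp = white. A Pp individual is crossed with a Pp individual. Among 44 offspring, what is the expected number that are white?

Punnett square for Pp × Pp:
Offspring genotypes: 1 PP, 2 Pp, 1 pp
Phenotype counts: 1 deep purple, 2 violet, 1 white
white: 1 out of 4 → fraction 1/4
Expected count = 1/4 × 44 = 11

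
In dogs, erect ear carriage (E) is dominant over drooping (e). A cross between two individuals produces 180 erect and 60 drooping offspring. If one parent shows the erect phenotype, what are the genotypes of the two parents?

Observed offspring: 180 erect, 60 drooping
The observed ratio simplifies to 3:1. Drooping (ee) offspring appear, so each parent must contribute one e allele. The parent stated to show erect carries E, so it is Ee. The other parent is then either Ee or ee: Ee × ee would give a 1:1 split, whereas Ee × Ee gives 3:1 — matching the data. So both parents are heterozygous (Ee × Ee).
Parent genotypes: Ee × Ee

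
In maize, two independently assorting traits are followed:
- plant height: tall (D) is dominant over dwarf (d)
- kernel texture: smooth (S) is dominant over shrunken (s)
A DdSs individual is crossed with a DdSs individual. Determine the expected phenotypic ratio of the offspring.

Dihybrid cross DdSs × DdSs — consider each gene separately:
plant height: Dd × Dd → 1 DD, 2 Dd, 1 dd → 3 D_ : 1 dd (out of 4)
kernel texture: Ss × Ss → 1 SS, 2 Ss, 1 ss → 3 S_ : 1 ss (out of 4)
Combine (counts out of 4 × 4 = 16): tall/smooth (D_S_) = 3×3 = 9; tall/shrunken (D_ss) = 3×1 = 3; dwarf/smooth (ddS_) = 1×3 = 3; dwarf/shrunken (ddss) = 1×1 = 1
Phenotype counts (out of 16): 9 tall/smooth, 3 tall/shrunken, 3 dwarf/smooth, 1 dwarf/shrunken
Ratio: 9 tall/smooth : 3 tall/shrunken : 3 dwarf/smooth : 1 dwarf/shrunken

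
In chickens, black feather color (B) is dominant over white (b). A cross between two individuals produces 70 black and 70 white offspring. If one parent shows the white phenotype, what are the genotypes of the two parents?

Observed offspring: 70 black, 70 white
The observed ratio simplifies to 1:1. One parent shows white, so its genotype must be bb. A 1:1 offspring split requires the other parent to be heterozygous (Bb).
Parent genotypes: bb × Bb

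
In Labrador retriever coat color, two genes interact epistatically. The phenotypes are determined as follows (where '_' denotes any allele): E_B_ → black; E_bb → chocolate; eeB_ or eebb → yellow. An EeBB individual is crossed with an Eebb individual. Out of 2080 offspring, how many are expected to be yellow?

Cross: EeBB × Eebb — consider each gene separately:
E gene: Ee × Ee → 1 EE, 2 Ee, 1 ee → 3 E_ : 1 ee (out of 4)
B gene: BB × bb → 4 Bb → 4 B_ (out of 4)
Genotype classes (out of 4 × 4 = 16): E_B_ = 3×4 = 12; eeB_ = 1×4 = 4
Apply the phenotype rules: E_B_ (12) → black; eeB_ (4) → yellow
Phenotype counts (out of 16): 12 black, 4 yellow
yellow: 4 out of 16 → fraction 1/4
Expected count = 1/4 × 2080 = 520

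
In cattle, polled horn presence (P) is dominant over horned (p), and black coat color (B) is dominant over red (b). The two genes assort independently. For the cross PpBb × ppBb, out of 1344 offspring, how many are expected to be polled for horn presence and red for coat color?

Dihybrid cross PpBb × ppBb — consider each gene separately:
horn presence: Pp × pp → 2 Pp, 2 pp → 2 P_ : 2 pp (out of 4)
coat color: Bb × Bb → 1 BB, 2 Bb, 1 bb → 3 B_ : 1 bb (out of 4)
Looking for: polled (P_) and red (bb)
P(polled) = 2/4, P(red) = 1/4
P(both) = 2/4 × 1/4 = 2/16 = 1/8
Expected count = 1/8 × 1344 = 168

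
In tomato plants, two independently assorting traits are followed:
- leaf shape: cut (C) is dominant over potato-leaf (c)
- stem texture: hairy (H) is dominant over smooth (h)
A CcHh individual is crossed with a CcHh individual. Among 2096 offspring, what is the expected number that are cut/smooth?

Dihybrid cross CcHh × CcHh — consider each gene separately:
leaf shape: Cc × Cc → 1 CC, 2 Cc, 1 cc → 3 C_ : 1 cc (out of 4)
stem texture: Hh × Hh → 1 HH, 2 Hh, 1 hh → 3 H_ : 1 hh (out of 4)
Combine (counts out of 4 × 4 = 16): cut/hairy (C_H_) = 3×3 = 9; cut/smooth (C_hh) = 3×1 = 3; potato-leaf/hairy (ccH_) = 1×3 = 3; potato-leaf/smooth (cchh) = 1×1 = 1
Phenotype counts (out of 16): 9 cut/hairy, 3 cut/smooth, 3 potato-leaf/hairy, 1 potato-leaf/smooth
cut/smooth: 3 out of 16 → fraction 3/16
Expected count = 3/16 × 2096 = 393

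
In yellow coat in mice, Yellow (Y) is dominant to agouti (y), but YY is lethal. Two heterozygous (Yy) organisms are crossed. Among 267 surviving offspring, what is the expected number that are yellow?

Cross: Yy × Yy
Punnett square offspring (before lethality): 1 YY, 2 Yy, 1 yy
The YY genotype is lethal (embryos die); surviving offspring: 2 Yy, 1 yy
yellow: 2 out of 3 → fraction 2/3
Expected count = 2/3 × 267 = 178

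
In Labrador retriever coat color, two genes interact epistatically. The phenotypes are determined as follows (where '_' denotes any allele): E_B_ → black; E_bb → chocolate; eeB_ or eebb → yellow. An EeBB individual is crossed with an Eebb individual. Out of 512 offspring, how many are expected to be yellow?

Cross: EeBB × Eebb — consider each gene separately:
E gene: Ee × Ee → 1 EE, 2 Ee, 1 ee → 3 E_ : 1 ee (out of 4)
B gene: BB × bb → 4 Bb → 4 B_ (out of 4)
Genotype classes (out of 4 × 4 = 16): E_B_ = 3×4 = 12; eeB_ = 1×4 = 4
Apply the phenotype rules: E_B_ (12) → black; eeB_ (4) → yellow
Phenotype counts (out of 16): 12 black, 4 yellow
yellow: 4 out of 16 → fraction 1/4
Expected count = 1/4 × 512 = 128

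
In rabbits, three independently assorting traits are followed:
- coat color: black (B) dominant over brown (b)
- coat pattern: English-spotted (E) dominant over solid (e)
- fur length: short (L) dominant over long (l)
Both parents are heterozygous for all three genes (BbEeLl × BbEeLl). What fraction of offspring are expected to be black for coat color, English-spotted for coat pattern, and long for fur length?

Trihybrid cross: BbEeLl × BbEeLl
Each trait segregates independently with a 3:1 phenotypic ratio, so each gene contributes 3/4 (dominant) or 1/4 (recessive).
Target: black (coat color), English-spotted (coat pattern), long (fur length)
Probability = product of independent per-trait probabilities
= 3/4 × 3/4 × 1/4 = 9/64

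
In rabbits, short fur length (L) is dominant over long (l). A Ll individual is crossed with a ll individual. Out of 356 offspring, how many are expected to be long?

Punnett square for Ll × ll:
Offspring genotypes: 2 Ll, 2 ll
short: 2, long: 2
long: 2 out of 4 → fraction 1/2
Expected count = 1/2 × 356 = 178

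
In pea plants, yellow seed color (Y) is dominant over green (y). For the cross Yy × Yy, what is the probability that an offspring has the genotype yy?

Punnett square for Yy × Yy:
Offspring genotypes: 1 YY, 2 Yy, 1 yy
Total offspring: 4
Count with target: 1
Probability: 1/4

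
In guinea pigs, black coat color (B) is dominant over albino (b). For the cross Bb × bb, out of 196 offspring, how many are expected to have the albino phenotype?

Punnett square for Bb × bb:
Offspring genotypes: 2 Bb, 2 bb
Total offspring: 4
Count with target: 2
Probability: 2/4 = 1/2
Expected count = 1/2 × 196 = 98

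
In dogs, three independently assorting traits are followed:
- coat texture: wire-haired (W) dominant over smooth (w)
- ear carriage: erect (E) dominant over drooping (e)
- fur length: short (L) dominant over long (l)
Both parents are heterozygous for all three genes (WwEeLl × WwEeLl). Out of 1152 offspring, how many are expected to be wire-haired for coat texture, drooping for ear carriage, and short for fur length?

Trihybrid cross: WwEeLl × WwEeLl
Each trait segregates independently with a 3:1 phenotypic ratio, so each gene contributes 3/4 (dominant) or 1/4 (recessive).
Target: wire-haired (coat texture), drooping (ear carriage), short (fur length)
Probability = product of independent per-trait probabilities
= 3/4 × 1/4 × 3/4 = 9/64
Expected count = 9/64 × 1152 = 162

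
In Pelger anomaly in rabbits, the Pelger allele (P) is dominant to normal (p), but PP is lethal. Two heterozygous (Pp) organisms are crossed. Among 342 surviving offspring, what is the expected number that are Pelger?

Cross: Pp × Pp
Punnett square offspring (before lethality): 1 PP, 2 Pp, 1 pp
The PP genotype is lethal (embryos die); surviving offspring: 2 Pp, 1 pp
Pelger: 2 out of 3 → fraction 2/3
Expected count = 2/3 × 342 = 228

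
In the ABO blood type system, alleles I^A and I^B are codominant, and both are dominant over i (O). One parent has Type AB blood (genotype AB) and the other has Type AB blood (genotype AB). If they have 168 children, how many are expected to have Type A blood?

Cross: AB × AB
Possible offspring genotypes: 1 AA, 2 AB, 1 BB
Blood type counts: 1 Type A, 2 Type AB, 1 Type B
Probability of Type A: 1/4
Expected count = 1/4 × 168 = 42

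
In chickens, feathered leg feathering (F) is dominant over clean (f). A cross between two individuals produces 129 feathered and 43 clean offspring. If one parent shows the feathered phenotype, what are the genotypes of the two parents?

Observed offspring: 129 feathered, 43 clean
The observed ratio simplifies to 3:1. Clean (ff) offspring appear, so each parent must contribute one f allele. The parent stated to show feathered carries F, so it is Ff. The other parent is then either Ff or ff: Ff × ff would give a 1:1 split, whereas Ff × Ff gives 3:1 — matching the data. So both parents are heterozygous (Ff × Ff).
Parent genotypes: Ff × Ff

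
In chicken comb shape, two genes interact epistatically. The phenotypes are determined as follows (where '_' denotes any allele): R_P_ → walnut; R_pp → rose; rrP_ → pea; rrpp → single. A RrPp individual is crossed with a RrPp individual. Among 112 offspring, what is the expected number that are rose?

Cross: RrPp × RrPp — consider each gene separately:
R gene: Rr × Rr → 1 RR, 2 Rr, 1 rr → 3 R_ : 1 rr (out of 4)
P gene: Pp × Pp → 1 PP, 2 Pp, 1 pp → 3 P_ : 1 pp (out of 4)
Genotype classes (out of 4 × 4 = 16): R_P_ = 3×3 = 9; R_pp = 3×1 = 3; rrP_ = 1×3 = 3; rrpp = 1×1 = 1
Apply the phenotype rules: R_P_ (9) → walnut; R_pp (3) → rose; rrP_ (3) → pea; rrpp (1) → single
Phenotype counts (out of 16): 9 walnut, 3 rose, 3 pea, 1 single
rose: 3 out of 16 → fraction 3/16
Expected count = 3/16 × 112 = 21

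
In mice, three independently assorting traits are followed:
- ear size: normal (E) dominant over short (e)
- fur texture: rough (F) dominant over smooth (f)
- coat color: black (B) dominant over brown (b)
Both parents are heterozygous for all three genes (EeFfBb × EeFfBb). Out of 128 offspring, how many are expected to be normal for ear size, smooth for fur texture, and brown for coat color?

Trihybrid cross: EeFfBb × EeFfBb
Each trait segregates independently with a 3:1 phenotypic ratio, so each gene contributes 3/4 (dominant) or 1/4 (recessive).
Target: normal (ear size), smooth (fur texture), brown (coat color)
Probability = product of independent per-trait probabilities
= 3/4 × 1/4 × 1/4 = 3/64
Expected count = 3/64 × 128 = 6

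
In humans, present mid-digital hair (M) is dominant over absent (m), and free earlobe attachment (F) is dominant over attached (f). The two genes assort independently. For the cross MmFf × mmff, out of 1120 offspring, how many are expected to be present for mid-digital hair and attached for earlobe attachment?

Dihybrid cross MmFf × mmff — consider each gene separately:
mid-digital hair: Mm × mm → 2 Mm, 2 mm → 2 M_ : 2 mm (out of 4)
earlobe attachment: Ff × ff → 2 Ff, 2 ff → 2 F_ : 2 ff (out of 4)
Looking for: present (M_) and attached (ff)
P(present) = 2/4, P(attached) = 2/4
P(both) = 2/4 × 2/4 = 4/16 = 1/4
Expected count = 1/4 × 1120 = 280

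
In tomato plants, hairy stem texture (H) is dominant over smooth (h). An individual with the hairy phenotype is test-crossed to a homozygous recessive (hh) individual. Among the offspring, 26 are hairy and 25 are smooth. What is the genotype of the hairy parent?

Test cross: ? × hh
Offspring: 26 hairy, 25 smooth — approximately 1:1.
A 1:1 ratio in a test cross indicates the unknown parent is heterozygous (Hh).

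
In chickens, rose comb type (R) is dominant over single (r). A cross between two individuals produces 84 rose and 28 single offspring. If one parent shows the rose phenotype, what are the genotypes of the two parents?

Observed offspring: 84 rose, 28 single
The observed ratio simplifies to 3:1. Single (rr) offspring appear, so each parent must contribute one r allele. The parent stated to show rose carries R, so it is Rr. The other parent is then either Rr or rr: Rr × rr would give a 1:1 split, whereas Rr × Rr gives 3:1 — matching the data. So both parents are heterozygous (Rr × Rr).
Parent genotypes: Rr × Rr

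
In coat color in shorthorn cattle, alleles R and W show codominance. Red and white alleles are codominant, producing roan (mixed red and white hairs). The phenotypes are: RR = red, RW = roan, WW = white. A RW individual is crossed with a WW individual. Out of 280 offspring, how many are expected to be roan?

Punnett square for RW × WW:
Offspring genotypes: 2 RW, 2 WW
Phenotype counts: 2 roan, 2 white
roan: 2 out of 4 → fraction 1/2
Expected count = 1/2 × 280 = 140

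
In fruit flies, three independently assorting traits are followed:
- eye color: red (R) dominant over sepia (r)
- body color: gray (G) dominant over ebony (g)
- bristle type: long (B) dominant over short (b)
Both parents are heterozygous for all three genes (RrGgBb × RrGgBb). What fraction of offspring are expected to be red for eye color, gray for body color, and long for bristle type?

Trihybrid cross: RrGgBb × RrGgBb
Each trait segregates independently with a 3:1 phenotypic ratio, so each gene contributes 3/4 (dominant) or 1/4 (recessive).
Target: red (eye color), gray (body color), long (bristle type)
Probability = product of independent per-trait probabilities
= 3/4 × 3/4 × 3/4 = 27/64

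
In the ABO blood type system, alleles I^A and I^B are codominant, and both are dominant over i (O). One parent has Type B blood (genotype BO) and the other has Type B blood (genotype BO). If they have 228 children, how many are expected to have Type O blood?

Cross: BO × BO
Possible offspring genotypes: 1 BB, 2 BO, 1 OO
Blood type counts: 3 Type B, 1 Type O
Probability of Type O: 1/4
Expected count = 1/4 × 228 = 57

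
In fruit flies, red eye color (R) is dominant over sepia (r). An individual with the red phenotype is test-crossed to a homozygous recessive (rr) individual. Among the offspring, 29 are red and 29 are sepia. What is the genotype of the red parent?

Test cross: ? × rr
Offspring: 29 red, 29 sepia — approximately 1:1.
A 1:1 ratio in a test cross indicates the unknown parent is heterozygous (Rr).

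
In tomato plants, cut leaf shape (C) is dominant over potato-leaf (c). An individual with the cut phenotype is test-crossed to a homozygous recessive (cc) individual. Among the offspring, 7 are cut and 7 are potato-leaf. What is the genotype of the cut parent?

Test cross: ? × cc
Offspring: 7 cut, 7 potato-leaf — approximately 1:1.
A 1:1 ratio in a test cross indicates the unknown parent is heterozygous (Cc).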